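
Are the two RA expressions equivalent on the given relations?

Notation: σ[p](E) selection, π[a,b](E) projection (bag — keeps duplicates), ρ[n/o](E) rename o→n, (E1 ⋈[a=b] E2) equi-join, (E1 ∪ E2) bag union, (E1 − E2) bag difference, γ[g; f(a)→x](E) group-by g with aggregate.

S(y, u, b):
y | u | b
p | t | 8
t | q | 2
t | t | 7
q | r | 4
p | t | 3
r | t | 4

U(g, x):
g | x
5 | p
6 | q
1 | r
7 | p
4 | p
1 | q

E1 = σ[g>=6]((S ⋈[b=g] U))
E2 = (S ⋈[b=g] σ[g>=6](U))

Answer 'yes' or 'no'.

E1 subexpression sizes:
  S → 6
  U → 6
  (S ⋈[b=g] U) → 3
  σ[g>=6]((S ⋈[b=g] U)) → 1
E2 subexpression sizes:
  S → 6
  U → 6
  σ[g>=6](U) → 2
  (S ⋈[b=g] σ[g>=6](U)) → 1

E1 and E2 produce the same multiset:
y | u | b | g | x
t | t | 7 | 7 | p

yes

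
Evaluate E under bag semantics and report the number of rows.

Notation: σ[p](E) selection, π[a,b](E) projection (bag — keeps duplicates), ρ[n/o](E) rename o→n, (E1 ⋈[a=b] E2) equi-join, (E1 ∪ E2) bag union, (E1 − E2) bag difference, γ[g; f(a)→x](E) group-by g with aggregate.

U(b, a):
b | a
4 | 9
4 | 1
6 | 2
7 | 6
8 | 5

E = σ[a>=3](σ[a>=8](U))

Subexpression sizes:
  U → 5
  σ[a>=8](U) → 1
  σ[a>=3](σ[a>=8](U)) → 1

|E| = 1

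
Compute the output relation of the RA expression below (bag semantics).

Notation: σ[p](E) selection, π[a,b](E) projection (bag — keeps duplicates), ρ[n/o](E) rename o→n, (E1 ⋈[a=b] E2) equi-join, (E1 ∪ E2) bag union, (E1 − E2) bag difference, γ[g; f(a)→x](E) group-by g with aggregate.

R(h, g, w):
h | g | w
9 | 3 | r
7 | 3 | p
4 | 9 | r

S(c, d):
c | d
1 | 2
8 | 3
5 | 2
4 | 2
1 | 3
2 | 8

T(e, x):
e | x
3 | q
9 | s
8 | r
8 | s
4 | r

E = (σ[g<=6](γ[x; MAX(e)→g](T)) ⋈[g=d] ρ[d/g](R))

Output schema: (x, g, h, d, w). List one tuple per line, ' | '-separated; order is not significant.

Subexpression sizes:
  T → 5
  γ[x; MAX(e)→g](T) → 3
  σ[g<=6](γ[x; MAX(e)→g](T)) → 1
  R → 3
  ρ[d/g](R) → 3
  (σ[g<=6](γ[x; MAX(e)→g](T)) ⋈[g=d] ρ[d/g](R)) → 2

== RESULT ==
x | g | h | d | w
q | 3 | 7 | 3 | p
q | 3 | 9 | 3 | r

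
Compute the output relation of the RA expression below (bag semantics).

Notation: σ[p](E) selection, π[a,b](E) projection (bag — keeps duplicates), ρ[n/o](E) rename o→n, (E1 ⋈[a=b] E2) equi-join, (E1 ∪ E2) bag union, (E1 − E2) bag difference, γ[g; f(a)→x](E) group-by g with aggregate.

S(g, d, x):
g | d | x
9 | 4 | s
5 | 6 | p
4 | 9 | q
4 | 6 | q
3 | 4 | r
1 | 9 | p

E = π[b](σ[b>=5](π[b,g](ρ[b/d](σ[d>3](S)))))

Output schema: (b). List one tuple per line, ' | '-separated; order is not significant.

Row counts bottom-up:
  S → 6
  σ[d>3](S) → 6
  ρ[b/d](σ[d>3](S)) → 6
  π[b,g](ρ[b/d](σ[d>3](S))) → 6
  σ[b>=5](π[b,g](ρ[b/d](σ[d>3](S)))) → 4
  π[b](σ[b>=5](π[b,g](ρ[b/d](σ[d>3](S))))) → 4

== RESULT ==
b
6
6
9
9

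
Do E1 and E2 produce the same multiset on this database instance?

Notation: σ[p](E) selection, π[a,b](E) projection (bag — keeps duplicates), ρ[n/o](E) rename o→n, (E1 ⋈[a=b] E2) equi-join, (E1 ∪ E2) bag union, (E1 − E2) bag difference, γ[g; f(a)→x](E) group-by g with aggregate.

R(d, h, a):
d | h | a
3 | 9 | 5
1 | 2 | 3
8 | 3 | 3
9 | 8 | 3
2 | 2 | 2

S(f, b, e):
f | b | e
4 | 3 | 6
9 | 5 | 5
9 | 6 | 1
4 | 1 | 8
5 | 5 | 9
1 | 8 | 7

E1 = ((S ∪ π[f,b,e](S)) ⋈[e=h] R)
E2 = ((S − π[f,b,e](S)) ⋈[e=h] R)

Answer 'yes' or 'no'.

E1 subexpression sizes:
  S → 6
  S → 6
  π[f,b,e](S) → 6
  (S ∪ π[f,b,e](S)) → 12
  R → 5
  ((S ∪ π[f,b,e](S)) ⋈[e=h] R) → 4
E2 subexpression sizes:
  S → 6
  S → 6
  π[f,b,e](S) → 6
  (S − π[f,b,e](S)) → 0
  R → 5
  ((S − π[f,b,e](S)) ⋈[e=h] R) → 0

E1 result:
f | b | e | d | h | a
4 | 1 | 8 | 9 | 8 | 3
4 | 1 | 8 | 9 | 8 | 3
5 | 5 | 9 | 3 | 9 | 5
5 | 5 | 9 | 3 | 9 | 5
E2 result:
f | b | e | d | h | a
(0 rows)
Witness: (5, 5, 9, 3, 9, 5) appears 2× in E1 but 0× in E2.

no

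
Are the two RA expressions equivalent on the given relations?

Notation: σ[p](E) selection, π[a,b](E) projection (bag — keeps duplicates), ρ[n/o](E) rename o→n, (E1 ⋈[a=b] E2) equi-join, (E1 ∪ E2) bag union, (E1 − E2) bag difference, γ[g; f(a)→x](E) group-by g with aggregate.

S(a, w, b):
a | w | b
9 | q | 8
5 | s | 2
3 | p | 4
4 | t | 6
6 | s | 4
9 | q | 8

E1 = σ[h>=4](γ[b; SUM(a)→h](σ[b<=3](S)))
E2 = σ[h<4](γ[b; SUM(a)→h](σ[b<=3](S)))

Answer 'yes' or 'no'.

E1 per-node cardinality:
  S → 6
  σ[b<=3](S) → 1
  γ[b; SUM(a)→h](σ[b<=3](S)) → 1
  σ[h>=4](γ[b; SUM(a)→h](σ[b<=3](S))) → 1
E2 per-node cardinality:
  S → 6
  σ[b<=3](S) → 1
  γ[b; SUM(a)→h](σ[b<=3](S)) → 1
  σ[h<4](γ[b; SUM(a)→h](σ[b<=3](S))) → 0

E1 result:
b | h
2 | 5
E2 result:
b | h
(0 rows)
Witness: (2, 5) appears 1× in E1 but 0× in E2.

no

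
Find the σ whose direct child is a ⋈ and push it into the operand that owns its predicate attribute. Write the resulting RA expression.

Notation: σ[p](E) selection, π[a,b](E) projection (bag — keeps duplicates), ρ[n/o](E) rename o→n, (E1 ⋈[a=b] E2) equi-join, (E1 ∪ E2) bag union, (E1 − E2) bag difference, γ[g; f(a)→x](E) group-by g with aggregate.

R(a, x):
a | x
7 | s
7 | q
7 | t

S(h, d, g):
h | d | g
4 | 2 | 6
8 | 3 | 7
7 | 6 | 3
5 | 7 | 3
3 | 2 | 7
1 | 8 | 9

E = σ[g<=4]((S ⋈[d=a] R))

σ filters on g, owned by the left side.
E' = (σ[g<=4](S) ⋈[d=a] R)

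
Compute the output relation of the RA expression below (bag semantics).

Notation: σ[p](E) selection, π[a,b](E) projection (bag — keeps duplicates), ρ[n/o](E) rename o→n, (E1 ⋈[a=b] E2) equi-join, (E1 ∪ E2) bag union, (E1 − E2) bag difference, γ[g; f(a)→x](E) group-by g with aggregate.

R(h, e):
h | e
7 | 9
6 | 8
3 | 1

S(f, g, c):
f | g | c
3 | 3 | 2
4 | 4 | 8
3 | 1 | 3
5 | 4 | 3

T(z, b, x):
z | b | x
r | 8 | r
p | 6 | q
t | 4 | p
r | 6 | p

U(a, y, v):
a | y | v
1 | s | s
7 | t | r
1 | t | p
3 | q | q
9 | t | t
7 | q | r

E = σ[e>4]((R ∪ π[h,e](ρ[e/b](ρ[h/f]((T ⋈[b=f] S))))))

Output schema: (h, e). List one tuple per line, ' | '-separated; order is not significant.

Subexpression sizes:
  R → 3
  T → 4
  S → 4
  (T ⋈[b=f] S) → 1
  ρ[h/f]((T ⋈[b=f] S)) → 1
  ρ[e/b](ρ[h/f]((T ⋈[b=f] S))) → 1
  π[h,e](ρ[e/b](ρ[h/f]((T ⋈[b=f] S)))) → 1
  (R ∪ π[h,e](ρ[e/b](ρ[h/f]((T ⋈[b=f] S))))) → 4
  σ[e>4]((R ∪ π[h,e](ρ[e/b](ρ[h/f]((T ⋈[b=f] S)))))) → 2

== RESULT ==
h | e
6 | 8
7 | 9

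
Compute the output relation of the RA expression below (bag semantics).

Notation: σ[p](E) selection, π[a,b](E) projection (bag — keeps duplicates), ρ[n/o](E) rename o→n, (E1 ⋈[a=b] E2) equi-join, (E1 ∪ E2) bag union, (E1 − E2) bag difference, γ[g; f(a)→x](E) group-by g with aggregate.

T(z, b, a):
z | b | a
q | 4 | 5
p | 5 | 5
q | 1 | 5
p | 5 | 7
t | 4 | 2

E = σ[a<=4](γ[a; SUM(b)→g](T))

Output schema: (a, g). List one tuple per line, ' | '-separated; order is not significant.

Stepwise |·|:
  T → 5
  γ[a; SUM(b)→g](T) → 3
  σ[a<=4](γ[a; SUM(b)→g](T)) → 1

== RESULT ==
a | g
2 | 4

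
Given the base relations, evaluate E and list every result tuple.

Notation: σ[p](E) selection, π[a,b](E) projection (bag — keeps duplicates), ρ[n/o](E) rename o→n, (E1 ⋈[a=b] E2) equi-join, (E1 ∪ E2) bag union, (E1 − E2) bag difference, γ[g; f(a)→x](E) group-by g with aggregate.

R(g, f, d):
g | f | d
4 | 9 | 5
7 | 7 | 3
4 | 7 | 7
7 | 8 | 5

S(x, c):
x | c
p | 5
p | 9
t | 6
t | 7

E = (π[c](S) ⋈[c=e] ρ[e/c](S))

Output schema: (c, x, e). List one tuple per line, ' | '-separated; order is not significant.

Per-node cardinality:
  S → 4
  π[c](S) → 4
  S → 4
  ρ[e/c](S) → 4
  (π[c](S) ⋈[c=e] ρ[e/c](S)) → 4

== RESULT ==
c | x | e
5 | p | 5
6 | t | 6
7 | t | 7
9 | p | 9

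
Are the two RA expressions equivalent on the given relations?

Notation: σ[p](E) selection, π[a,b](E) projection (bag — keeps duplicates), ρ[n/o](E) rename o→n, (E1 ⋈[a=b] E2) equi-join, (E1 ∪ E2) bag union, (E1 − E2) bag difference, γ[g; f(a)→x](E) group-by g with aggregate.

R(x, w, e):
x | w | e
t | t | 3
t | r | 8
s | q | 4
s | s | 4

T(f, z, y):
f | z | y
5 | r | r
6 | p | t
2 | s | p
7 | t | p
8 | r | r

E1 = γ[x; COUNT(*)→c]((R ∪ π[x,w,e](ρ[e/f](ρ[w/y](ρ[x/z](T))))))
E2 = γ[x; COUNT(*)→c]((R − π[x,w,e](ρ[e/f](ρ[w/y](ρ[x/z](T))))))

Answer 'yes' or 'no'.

E1 stepwise |·|:
  R → 4
  T → 5
  ρ[x/z](T) → 5
  ρ[w/y](ρ[x/z](T)) → 5
  ρ[e/f](ρ[w/y](ρ[x/z](T))) → 5
  π[x,w,e](ρ[e/f](ρ[w/y](ρ[x/z](T)))) → 5
  (R ∪ π[x,w,e](ρ[e/f](ρ[w/y](ρ[x/z](T))))) → 9
  γ[x; COUNT(*)→c]((R ∪ π[x,w,e](ρ[e/f](ρ[w/y](ρ[x/z](T)))))) → 4
E2 stepwise |·|:
  R → 4
  T → 5
  ρ[x/z](T) → 5
  ρ[w/y](ρ[x/z](T)) → 5
  ρ[e/f](ρ[w/y](ρ[x/z](T))) → 5
  π[x,w,e](ρ[e/f](ρ[w/y](ρ[x/z](T)))) → 5
  (R − π[x,w,e](ρ[e/f](ρ[w/y](ρ[x/z](T))))) → 4
  γ[x; COUNT(*)→c]((R − π[x,w,e](ρ[e/f](ρ[w/y](ρ[x/z](T)))))) → 2

E1 result:
x | c
p | 1
r | 2
s | 3
t | 3
E2 result:
x | c
s | 2
t | 2
Witness: ('t', 3) appears 1× in E1 but 0× in E2.

no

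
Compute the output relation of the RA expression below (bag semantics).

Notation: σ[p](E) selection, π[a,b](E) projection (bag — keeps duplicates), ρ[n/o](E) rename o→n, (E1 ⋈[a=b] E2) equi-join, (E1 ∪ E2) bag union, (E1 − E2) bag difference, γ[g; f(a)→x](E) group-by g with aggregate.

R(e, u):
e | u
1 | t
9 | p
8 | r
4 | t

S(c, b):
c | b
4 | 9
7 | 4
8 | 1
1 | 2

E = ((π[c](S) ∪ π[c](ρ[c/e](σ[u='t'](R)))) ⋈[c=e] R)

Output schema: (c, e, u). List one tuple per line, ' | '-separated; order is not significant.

Subexpression sizes:
  S → 4
  π[c](S) → 4
  R → 4
  σ[u='t'](R) → 2
  ρ[c/e](σ[u='t'](R)) → 2
  π[c](ρ[c/e](σ[u='t'](R))) → 2
  (π[c](S) ∪ π[c](ρ[c/e](σ[u='t'](R)))) → 6
  R → 4
  ((π[c](S) ∪ π[c](ρ[c/e](σ[u='t'](R)))) ⋈[c=e] R) → 5

== RESULT ==
c | e | u
1 | 1 | t
1 | 1 | t
4 | 4 | t
4 | 4 | t
8 | 8 | r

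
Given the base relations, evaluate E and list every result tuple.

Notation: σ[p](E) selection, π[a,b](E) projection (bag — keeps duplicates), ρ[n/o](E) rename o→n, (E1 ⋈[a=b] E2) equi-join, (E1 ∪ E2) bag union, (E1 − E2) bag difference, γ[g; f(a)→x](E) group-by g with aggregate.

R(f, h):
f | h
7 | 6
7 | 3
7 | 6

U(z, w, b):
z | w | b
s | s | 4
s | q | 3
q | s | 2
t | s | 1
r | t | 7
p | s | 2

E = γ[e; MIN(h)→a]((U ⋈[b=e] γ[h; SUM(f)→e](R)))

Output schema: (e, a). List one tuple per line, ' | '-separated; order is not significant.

Stepwise |·|:
  U → 6
  R → 3
  γ[h; SUM(f)→e](R) → 2
  (U ⋈[b=e] γ[h; SUM(f)→e](R)) → 1
  γ[e; MIN(h)→a]((U ⋈[b=e] γ[h; SUM(f)→e](R))) → 1

== RESULT ==
e | a
7 | 3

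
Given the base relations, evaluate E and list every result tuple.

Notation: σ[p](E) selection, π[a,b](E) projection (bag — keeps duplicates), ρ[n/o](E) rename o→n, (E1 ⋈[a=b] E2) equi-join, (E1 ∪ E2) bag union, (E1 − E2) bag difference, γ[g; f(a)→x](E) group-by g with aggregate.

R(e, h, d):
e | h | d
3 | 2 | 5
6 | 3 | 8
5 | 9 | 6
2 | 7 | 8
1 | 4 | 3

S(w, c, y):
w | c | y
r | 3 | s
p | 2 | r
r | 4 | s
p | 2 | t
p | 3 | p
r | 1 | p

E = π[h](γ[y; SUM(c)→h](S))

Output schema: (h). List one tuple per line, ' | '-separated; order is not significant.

Row counts bottom-up:
  S → 6
  γ[y; SUM(c)→h](S) → 4
  π[h](γ[y; SUM(c)→h](S)) → 4

== RESULT ==
h
2
2
4
7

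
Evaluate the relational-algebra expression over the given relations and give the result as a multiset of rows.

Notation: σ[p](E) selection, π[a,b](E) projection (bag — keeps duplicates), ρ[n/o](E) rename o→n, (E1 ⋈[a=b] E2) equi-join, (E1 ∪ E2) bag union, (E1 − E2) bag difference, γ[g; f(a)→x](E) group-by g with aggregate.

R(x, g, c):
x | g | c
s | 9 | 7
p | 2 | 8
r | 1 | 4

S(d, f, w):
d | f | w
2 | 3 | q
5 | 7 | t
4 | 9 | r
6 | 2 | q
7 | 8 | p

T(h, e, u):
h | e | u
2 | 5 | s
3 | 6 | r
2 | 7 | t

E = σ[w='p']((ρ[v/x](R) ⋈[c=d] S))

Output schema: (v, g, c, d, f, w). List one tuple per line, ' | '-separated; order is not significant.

Row counts bottom-up:
  R → 3
  ρ[v/x](R) → 3
  S → 5
  (ρ[v/x](R) ⋈[c=d] S) → 2
  σ[w='p']((ρ[v/x](R) ⋈[c=d] S)) → 1

== RESULT ==
v | g | c | d | f | w
s | 9 | 7 | 7 | 8 | p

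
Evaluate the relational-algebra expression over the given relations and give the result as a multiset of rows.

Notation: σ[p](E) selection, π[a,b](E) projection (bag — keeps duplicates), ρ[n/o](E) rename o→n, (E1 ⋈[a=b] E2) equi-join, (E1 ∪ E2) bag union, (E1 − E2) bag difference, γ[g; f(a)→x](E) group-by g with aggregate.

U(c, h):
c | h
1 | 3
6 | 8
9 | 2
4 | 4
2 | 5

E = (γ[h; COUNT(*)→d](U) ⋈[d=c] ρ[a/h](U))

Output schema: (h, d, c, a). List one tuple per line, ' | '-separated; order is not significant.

Per-node cardinality:
  U → 5
  γ[h; COUNT(*)→d](U) → 5
  U → 5
  ρ[a/h](U) → 5
  (γ[h; COUNT(*)→d](U) ⋈[d=c] ρ[a/h](U)) → 5

== RESULT ==
h | d | c | a
2 | 1 | 1 | 3
3 | 1 | 1 | 3
4 | 1 | 1 | 3
5 | 1 | 1 | 3
8 | 1 | 1 | 3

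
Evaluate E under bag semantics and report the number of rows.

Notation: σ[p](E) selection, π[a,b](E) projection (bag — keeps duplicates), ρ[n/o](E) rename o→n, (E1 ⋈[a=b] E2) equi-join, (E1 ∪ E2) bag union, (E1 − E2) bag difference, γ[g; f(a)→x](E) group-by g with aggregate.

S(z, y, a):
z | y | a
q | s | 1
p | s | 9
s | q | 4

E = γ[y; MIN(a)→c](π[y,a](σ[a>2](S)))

Per-node cardinality:
  S → 3
  σ[a>2](S) → 2
  π[y,a](σ[a>2](S)) → 2
  γ[y; MIN(a)→c](π[y,a](σ[a>2](S))) → 2

|E| = 2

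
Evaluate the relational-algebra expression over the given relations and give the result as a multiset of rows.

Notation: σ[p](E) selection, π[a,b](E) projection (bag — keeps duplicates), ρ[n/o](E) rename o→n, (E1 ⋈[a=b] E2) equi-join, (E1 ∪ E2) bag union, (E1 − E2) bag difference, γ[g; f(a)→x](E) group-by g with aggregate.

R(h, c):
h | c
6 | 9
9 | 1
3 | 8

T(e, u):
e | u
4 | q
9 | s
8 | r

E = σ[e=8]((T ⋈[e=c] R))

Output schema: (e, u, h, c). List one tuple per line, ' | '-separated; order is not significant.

Per-node cardinality:
  T → 3
  R → 3
  (T ⋈[e=c] R) → 2
  σ[e=8]((T ⋈[e=c] R)) → 1

== RESULT ==
e | u | h | c
8 | r | 3 | 8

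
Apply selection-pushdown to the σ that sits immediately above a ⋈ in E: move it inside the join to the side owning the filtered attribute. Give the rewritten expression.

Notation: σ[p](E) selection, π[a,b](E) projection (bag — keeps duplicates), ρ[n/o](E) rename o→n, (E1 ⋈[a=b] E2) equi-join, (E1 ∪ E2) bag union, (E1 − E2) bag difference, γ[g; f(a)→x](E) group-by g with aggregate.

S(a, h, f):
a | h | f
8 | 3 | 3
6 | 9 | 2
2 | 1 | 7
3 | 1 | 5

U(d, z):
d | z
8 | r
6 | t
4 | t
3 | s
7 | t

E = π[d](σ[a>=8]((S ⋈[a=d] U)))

σ filters on a, owned by the left side.
E' = π[d]((σ[a>=8](S) ⋈[a=d] U))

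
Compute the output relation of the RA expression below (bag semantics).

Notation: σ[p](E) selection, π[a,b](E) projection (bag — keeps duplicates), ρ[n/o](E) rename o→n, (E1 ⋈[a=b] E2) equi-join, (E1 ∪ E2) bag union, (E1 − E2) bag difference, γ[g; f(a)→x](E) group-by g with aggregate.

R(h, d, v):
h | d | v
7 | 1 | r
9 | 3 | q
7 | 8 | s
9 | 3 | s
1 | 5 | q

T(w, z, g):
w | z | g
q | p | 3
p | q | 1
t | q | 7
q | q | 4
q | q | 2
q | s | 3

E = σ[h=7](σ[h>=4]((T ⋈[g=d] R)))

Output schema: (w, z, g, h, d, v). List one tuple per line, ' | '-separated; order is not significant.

Stepwise |·|:
  T → 6
  R → 5
  (T ⋈[g=d] R) → 5
  σ[h>=4]((T ⋈[g=d] R)) → 5
  σ[h=7](σ[h>=4]((T ⋈[g=d] R))) → 1

== RESULT ==
w | z | g | h | d | v
p | q | 1 | 7 | 1 | r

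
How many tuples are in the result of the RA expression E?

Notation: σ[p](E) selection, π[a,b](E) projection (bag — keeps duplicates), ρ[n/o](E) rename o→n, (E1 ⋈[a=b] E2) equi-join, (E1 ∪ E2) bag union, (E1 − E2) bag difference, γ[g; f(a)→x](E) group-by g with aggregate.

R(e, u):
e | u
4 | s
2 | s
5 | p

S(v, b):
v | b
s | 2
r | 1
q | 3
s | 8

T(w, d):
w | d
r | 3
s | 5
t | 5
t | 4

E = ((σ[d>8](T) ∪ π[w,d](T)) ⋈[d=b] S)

Subexpression sizes:
  T → 4
  σ[d>8](T) → 0
  T → 4
  π[w,d](T) → 4
  (σ[d>8](T) ∪ π[w,d](T)) → 4
  S → 4
  ((σ[d>8](T) ∪ π[w,d](T)) ⋈[d=b] S) → 1

|E| = 1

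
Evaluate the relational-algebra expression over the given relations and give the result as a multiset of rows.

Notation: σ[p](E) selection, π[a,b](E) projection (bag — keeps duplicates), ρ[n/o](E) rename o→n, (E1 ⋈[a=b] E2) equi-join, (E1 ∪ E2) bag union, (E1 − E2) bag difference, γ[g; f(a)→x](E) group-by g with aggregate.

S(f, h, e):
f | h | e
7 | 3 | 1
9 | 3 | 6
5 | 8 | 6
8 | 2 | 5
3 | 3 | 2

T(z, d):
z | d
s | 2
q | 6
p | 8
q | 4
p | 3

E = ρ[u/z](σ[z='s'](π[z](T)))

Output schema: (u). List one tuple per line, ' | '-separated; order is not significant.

Row counts bottom-up:
  T → 5
  π[z](T) → 5
  σ[z='s'](π[z](T)) → 1
  ρ[u/z](σ[z='s'](π[z](T))) → 1

== RESULT ==
u
s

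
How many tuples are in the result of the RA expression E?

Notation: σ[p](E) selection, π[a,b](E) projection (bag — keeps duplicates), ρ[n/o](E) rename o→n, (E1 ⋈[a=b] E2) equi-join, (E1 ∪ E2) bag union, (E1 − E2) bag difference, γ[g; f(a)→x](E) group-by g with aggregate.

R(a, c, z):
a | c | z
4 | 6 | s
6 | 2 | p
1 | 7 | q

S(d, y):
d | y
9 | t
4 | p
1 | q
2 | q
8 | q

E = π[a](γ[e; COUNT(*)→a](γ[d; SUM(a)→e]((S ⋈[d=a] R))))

Subexpression sizes:
  S → 5
  R → 3
  (S ⋈[d=a] R) → 2
  γ[d; SUM(a)→e]((S ⋈[d=a] R)) → 2
  γ[e; COUNT(*)→a](γ[d; SUM(a)→e]((S ⋈[d=a] R))) → 2
  π[a](γ[e; COUNT(*)→a](γ[d; SUM(a)→e]((S ⋈[d=a] R)))) → 2

|E| = 2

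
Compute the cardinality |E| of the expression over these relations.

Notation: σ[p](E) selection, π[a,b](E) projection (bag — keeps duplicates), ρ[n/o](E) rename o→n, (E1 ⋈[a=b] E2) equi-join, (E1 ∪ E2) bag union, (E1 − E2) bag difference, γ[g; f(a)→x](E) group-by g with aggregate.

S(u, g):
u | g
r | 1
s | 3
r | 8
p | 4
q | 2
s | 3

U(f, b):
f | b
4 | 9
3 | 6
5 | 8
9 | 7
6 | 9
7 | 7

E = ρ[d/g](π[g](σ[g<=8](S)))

Row counts bottom-up:
  S → 6
  σ[g<=8](S) → 6
  π[g](σ[g<=8](S)) → 6
  ρ[d/g](π[g](σ[g<=8](S))) → 6

|E| = 6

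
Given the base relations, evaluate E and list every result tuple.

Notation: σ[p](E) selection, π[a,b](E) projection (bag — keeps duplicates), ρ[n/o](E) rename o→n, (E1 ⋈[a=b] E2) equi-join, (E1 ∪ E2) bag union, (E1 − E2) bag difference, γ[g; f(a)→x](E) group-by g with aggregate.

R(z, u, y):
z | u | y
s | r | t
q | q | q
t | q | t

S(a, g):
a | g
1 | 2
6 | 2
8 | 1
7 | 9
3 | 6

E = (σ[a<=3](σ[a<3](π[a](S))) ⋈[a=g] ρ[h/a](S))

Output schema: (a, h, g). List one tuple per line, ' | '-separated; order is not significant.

Subexpression sizes:
  S → 5
  π[a](S) → 5
  σ[a<3](π[a](S)) → 1
  σ[a<=3](σ[a<3](π[a](S))) → 1
  S → 5
  ρ[h/a](S) → 5
  (σ[a<=3](σ[a<3](π[a](S))) ⋈[a=g] ρ[h/a](S)) → 1

== RESULT ==
a | h | g
1 | 8 | 1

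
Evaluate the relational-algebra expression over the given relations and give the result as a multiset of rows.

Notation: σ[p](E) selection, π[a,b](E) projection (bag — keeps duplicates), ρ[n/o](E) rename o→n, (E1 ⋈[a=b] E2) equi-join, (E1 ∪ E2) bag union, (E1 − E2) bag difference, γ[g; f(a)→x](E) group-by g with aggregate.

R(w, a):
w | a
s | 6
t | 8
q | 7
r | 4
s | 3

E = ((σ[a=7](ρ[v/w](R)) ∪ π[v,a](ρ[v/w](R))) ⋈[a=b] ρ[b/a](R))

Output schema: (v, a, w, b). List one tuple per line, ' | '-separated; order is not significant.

Stepwise |·|:
  R → 5
  ρ[v/w](R) → 5
  σ[a=7](ρ[v/w](R)) → 1
  R → 5
  ρ[v/w](R) → 5
  π[v,a](ρ[v/w](R)) → 5
  (σ[a=7](ρ[v/w](R)) ∪ π[v,a](ρ[v/w](R))) → 6
  R → 5
  ρ[b/a](R) → 5
  ((σ[a=7](ρ[v/w](R)) ∪ π[v,a](ρ[v/w](R))) ⋈[a=b] ρ[b/a](R)) → 6

== RESULT ==
v | a | w | b
q | 7 | q | 7
q | 7 | q | 7
r | 4 | r | 4
s | 3 | s | 3
s | 6 | s | 6
t | 8 | t | 8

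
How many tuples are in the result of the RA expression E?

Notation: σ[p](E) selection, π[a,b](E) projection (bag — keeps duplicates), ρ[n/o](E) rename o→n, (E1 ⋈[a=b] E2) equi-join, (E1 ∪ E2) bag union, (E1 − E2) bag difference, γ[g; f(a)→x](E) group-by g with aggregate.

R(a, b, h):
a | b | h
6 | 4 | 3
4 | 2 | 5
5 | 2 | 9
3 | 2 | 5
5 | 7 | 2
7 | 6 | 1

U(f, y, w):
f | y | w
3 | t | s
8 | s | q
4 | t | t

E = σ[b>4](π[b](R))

Row counts bottom-up:
  R → 6
  π[b](R) → 6
  σ[b>4](π[b](R)) → 2

|E| = 2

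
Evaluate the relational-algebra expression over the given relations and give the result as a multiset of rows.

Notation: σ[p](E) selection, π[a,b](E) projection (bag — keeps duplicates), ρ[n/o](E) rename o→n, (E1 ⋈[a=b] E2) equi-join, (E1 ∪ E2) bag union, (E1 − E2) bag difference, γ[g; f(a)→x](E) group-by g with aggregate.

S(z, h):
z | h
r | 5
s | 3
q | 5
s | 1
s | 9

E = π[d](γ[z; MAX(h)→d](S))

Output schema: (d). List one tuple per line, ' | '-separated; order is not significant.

Subexpression sizes:
  S → 5
  γ[z; MAX(h)→d](S) → 3
  π[d](γ[z; MAX(h)→d](S)) → 3

== RESULT ==
d
5
5
9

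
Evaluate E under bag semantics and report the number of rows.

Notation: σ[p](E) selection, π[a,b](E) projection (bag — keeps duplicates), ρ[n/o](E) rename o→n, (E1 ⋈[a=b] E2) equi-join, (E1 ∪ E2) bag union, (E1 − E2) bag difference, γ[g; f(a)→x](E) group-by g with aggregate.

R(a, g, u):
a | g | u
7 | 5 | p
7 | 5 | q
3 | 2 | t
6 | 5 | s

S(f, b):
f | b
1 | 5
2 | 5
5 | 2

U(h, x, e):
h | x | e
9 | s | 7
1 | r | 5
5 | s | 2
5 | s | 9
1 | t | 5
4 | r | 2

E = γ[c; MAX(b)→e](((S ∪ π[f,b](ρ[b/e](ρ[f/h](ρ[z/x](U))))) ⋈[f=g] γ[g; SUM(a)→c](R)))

Row counts bottom-up:
  S → 3
  U → 6
  ρ[z/x](U) → 6
  ρ[f/h](ρ[z/x](U)) → 6
  ρ[b/e](ρ[f/h](ρ[z/x](U))) → 6
  π[f,b](ρ[b/e](ρ[f/h](ρ[z/x](U)))) → 6
  (S ∪ π[f,b](ρ[b/e](ρ[f/h](ρ[z/x](U))))) → 9
  R → 4
  γ[g; SUM(a)→c](R) → 2
  ((S ∪ π[f,b](ρ[b/e](ρ[f/h](ρ[z/x](U))))) ⋈[f=g] γ[g; SUM(a)→c](R)) → 4
  γ[c; MAX(b)→e](((S ∪ π[f,b](ρ[b/e](ρ[f/h](ρ[z/x](U))))) ⋈[f=g] γ[g; SUM(a)→c](R))) → 2

|E| = 2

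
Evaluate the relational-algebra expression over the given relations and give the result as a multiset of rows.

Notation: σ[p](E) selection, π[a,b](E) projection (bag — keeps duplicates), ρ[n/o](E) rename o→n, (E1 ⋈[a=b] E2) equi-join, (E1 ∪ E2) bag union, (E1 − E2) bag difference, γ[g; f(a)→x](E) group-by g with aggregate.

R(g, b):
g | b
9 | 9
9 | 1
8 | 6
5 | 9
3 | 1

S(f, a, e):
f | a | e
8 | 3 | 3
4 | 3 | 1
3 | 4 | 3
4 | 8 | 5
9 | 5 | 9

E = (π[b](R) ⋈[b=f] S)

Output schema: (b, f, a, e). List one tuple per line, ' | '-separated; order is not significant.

Per-node cardinality:
  R → 5
  π[b](R) → 5
  S → 5
  (π[b](R) ⋈[b=f] S) → 2

== RESULT ==
b | f | a | e
9 | 9 | 5 | 9
9 | 9 | 5 | 9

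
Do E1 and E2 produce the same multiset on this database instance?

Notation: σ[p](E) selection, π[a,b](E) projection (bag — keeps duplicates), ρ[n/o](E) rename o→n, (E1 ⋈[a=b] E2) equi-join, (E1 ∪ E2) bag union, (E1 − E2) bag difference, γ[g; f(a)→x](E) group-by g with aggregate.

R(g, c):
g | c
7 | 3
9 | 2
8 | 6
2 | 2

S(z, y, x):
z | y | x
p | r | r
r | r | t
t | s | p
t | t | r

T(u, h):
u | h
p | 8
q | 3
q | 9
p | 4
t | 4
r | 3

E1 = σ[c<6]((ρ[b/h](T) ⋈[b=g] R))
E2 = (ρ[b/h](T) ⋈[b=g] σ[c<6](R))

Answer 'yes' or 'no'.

E1 row counts bottom-up:
  T → 6
  ρ[b/h](T) → 6
  R → 4
  (ρ[b/h](T) ⋈[b=g] R) → 2
  σ[c<6]((ρ[b/h](T) ⋈[b=g] R)) → 1
E2 row counts bottom-up:
  T → 6
  ρ[b/h](T) → 6
  R → 4
  σ[c<6](R) → 3
  (ρ[b/h](T) ⋈[b=g] σ[c<6](R)) → 1

E1 and E2 produce the same multiset:
u | b | g | c
q | 9 | 9 | 2

yes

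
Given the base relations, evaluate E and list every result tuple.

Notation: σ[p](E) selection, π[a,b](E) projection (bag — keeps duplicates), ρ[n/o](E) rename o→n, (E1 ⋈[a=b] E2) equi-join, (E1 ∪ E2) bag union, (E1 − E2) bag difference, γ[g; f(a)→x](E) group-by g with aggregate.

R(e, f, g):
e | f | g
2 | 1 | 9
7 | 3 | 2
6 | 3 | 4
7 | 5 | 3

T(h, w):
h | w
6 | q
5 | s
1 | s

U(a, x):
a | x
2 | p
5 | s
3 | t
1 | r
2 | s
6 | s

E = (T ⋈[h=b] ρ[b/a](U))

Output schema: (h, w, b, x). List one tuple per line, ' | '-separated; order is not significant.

Row counts bottom-up:
  T → 3
  U → 6
  ρ[b/a](U) → 6
  (T ⋈[h=b] ρ[b/a](U)) → 3

== RESULT ==
h | w | b | x
1 | s | 1 | r
5 | s | 5 | s
6 | q | 6 | s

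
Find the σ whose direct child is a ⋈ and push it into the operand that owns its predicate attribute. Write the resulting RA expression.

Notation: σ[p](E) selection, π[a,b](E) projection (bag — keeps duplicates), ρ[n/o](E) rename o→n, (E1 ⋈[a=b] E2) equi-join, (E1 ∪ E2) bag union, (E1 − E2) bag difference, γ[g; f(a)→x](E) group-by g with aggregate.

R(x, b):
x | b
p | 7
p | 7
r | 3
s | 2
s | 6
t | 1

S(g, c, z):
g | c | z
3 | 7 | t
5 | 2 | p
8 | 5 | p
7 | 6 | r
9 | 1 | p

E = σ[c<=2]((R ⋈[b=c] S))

σ filters on c, owned by the right side.
E' = (R ⋈[b=c] σ[c<=2](S))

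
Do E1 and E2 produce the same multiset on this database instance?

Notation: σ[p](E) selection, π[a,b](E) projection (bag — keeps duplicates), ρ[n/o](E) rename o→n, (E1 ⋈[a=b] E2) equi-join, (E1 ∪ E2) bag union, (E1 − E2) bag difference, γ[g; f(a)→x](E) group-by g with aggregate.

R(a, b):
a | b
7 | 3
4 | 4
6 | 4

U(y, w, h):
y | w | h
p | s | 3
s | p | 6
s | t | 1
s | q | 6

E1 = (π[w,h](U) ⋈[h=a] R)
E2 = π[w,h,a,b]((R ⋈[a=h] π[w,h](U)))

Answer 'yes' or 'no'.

E1 row counts bottom-up:
  U → 4
  π[w,h](U) → 4
  R → 3
  (π[w,h](U) ⋈[h=a] R) → 2
E2 row counts bottom-up:
  R → 3
  U → 4
  π[w,h](U) → 4
  (R ⋈[a=h] π[w,h](U)) → 2
  π[w,h,a,b]((R ⋈[a=h] π[w,h](U))) → 2

E1 and E2 produce the same multiset:
w | h | a | b
p | 6 | 6 | 4
q | 6 | 6 | 4

yes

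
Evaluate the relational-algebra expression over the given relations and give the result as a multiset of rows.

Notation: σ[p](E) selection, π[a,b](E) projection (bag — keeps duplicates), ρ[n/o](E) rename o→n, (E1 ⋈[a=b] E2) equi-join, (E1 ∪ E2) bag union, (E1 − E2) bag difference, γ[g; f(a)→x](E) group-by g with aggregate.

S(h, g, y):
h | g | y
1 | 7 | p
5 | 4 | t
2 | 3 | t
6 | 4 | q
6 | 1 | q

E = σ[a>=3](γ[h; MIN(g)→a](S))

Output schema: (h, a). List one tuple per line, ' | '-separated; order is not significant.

Per-node cardinality:
  S → 5
  γ[h; MIN(g)→a](S) → 4
  σ[a>=3](γ[h; MIN(g)→a](S)) → 3

== RESULT ==
h | a
1 | 7
2 | 3
5 | 4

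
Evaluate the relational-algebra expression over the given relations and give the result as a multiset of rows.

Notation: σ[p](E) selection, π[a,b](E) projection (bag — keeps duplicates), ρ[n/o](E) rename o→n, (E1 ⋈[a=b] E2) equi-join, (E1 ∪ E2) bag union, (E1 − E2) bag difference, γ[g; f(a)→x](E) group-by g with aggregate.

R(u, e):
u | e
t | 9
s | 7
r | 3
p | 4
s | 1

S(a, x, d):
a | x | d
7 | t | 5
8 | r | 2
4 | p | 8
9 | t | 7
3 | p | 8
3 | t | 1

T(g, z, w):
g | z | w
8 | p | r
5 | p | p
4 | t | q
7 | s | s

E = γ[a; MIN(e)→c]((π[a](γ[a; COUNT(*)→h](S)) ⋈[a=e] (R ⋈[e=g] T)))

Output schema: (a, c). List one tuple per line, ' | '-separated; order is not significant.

Row counts bottom-up:
  S → 6
  γ[a; COUNT(*)→h](S) → 5
  π[a](γ[a; COUNT(*)→h](S)) → 5
  R → 5
  T → 4
  (R ⋈[e=g] T) → 2
  (π[a](γ[a; COUNT(*)→h](S)) ⋈[a=e] (R ⋈[e=g] T)) → 2
  γ[a; MIN(e)→c]((π[a](γ[a; COUNT(*)→h](S)) ⋈[a=e] (R ⋈[e=g] T))) → 2

== RESULT ==
a | c
4 | 4
7 | 7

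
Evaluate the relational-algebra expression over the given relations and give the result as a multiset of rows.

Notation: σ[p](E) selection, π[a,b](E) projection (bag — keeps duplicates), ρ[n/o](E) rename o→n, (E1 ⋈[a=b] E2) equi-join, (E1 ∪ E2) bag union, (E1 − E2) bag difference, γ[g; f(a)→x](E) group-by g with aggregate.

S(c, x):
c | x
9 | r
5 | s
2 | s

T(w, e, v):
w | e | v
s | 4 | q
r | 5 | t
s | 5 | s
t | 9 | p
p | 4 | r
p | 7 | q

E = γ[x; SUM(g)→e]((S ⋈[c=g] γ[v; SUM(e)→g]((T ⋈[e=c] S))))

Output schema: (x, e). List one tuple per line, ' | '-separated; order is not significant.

Per-node cardinality:
  S → 3
  T → 6
  S → 3
  (T ⋈[e=c] S) → 3
  γ[v; SUM(e)→g]((T ⋈[e=c] S)) → 3
  (S ⋈[c=g] γ[v; SUM(e)→g]((T ⋈[e=c] S))) → 3
  γ[x; SUM(g)→e]((S ⋈[c=g] γ[v; SUM(e)→g]((T ⋈[e=c] S)))) → 2

== RESULT ==
x | e
r | 9
s | 10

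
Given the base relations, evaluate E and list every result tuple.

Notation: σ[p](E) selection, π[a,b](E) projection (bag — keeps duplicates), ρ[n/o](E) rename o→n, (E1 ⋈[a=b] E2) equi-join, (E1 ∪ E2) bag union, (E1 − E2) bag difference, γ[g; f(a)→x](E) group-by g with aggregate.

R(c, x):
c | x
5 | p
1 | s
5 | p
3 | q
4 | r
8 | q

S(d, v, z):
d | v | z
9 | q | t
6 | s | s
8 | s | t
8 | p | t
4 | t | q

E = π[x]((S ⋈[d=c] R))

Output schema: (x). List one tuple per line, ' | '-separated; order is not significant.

Per-node cardinality:
  S → 5
  R → 6
  (S ⋈[d=c] R) → 3
  π[x]((S ⋈[d=c] R)) → 3

== RESULT ==
x
q
q
r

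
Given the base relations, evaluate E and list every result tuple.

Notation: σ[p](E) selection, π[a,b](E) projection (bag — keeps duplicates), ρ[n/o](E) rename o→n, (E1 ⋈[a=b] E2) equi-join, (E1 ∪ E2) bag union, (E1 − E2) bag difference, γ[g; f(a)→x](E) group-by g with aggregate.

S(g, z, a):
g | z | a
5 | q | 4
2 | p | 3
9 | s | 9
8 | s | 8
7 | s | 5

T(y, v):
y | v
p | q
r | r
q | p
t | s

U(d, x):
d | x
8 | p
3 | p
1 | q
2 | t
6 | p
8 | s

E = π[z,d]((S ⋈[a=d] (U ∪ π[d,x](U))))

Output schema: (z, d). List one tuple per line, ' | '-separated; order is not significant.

Row counts bottom-up:
  S → 5
  U → 6
  U → 6
  π[d,x](U) → 6
  (U ∪ π[d,x](U)) → 12
  (S ⋈[a=d] (U ∪ π[d,x](U))) → 6
  π[z,d]((S ⋈[a=d] (U ∪ π[d,x](U)))) → 6

== RESULT ==
z | d
p | 3
p | 3
s | 8
s | 8
s | 8
s | 8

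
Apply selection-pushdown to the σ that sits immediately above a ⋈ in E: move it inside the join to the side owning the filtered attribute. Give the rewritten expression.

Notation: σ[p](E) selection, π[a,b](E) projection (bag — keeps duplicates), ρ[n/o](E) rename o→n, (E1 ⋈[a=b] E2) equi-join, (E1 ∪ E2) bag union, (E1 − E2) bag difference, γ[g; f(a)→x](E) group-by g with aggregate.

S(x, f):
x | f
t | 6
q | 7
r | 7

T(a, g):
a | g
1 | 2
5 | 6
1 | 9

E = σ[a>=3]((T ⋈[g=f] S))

σ filters on a, owned by the left side.
E' = (σ[a>=3](T) ⋈[g=f] S)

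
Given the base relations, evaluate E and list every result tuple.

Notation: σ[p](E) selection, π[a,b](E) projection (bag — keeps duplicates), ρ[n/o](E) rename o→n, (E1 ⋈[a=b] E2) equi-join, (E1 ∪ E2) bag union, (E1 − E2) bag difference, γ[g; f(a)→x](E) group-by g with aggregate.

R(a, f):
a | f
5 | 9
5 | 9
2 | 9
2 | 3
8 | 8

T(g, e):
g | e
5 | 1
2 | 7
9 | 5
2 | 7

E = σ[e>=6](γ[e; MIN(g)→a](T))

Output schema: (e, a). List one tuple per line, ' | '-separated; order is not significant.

Row counts bottom-up:
  T → 4
  γ[e; MIN(g)→a](T) → 3
  σ[e>=6](γ[e; MIN(g)→a](T)) → 1

== RESULT ==
e | a
7 | 2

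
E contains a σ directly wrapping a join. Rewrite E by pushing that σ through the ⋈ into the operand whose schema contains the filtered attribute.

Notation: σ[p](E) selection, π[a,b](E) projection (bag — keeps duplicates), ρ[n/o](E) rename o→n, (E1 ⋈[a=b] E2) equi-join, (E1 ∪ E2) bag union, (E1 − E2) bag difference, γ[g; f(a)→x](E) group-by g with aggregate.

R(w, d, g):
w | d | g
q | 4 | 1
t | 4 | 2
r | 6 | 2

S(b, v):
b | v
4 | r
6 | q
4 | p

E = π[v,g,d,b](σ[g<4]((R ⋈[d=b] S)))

σ filters on g, owned by the left side.
E' = π[v,g,d,b]((σ[g<4](R) ⋈[d=b] S))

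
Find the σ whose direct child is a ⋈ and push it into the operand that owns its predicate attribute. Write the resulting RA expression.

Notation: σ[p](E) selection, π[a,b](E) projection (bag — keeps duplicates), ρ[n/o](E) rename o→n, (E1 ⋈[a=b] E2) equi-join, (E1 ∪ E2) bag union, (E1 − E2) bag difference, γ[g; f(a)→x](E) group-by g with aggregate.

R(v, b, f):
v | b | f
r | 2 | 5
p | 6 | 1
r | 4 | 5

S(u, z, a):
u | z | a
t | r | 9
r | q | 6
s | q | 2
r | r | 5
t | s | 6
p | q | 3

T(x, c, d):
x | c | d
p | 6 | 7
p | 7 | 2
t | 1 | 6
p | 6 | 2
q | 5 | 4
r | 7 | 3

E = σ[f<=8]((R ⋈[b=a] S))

σ filters on f, owned by the left side.
E' = (σ[f<=8](R) ⋈[b=a] S)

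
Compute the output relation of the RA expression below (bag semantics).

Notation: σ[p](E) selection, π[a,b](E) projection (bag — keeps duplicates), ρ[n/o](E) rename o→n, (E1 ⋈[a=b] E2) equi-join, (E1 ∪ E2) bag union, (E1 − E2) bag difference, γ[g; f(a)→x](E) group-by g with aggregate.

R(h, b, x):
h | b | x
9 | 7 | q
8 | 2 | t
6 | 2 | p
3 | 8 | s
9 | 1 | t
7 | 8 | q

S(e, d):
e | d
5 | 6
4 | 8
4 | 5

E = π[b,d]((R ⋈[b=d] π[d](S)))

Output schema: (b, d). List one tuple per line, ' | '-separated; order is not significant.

Subexpression sizes:
  R → 6
  S → 3
  π[d](S) → 3
  (R ⋈[b=d] π[d](S)) → 2
  π[b,d]((R ⋈[b=d] π[d](S))) → 2

== RESULT ==
b | d
8 | 8
8 | 8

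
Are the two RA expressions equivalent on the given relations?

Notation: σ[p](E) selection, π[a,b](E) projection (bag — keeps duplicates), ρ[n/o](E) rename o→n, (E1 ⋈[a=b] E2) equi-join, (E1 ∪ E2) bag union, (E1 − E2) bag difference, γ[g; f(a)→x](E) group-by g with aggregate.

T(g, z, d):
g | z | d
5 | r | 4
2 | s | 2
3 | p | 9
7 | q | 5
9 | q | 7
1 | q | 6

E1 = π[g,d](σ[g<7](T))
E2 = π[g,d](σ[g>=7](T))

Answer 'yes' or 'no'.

E1 per-node cardinality:
  T → 6
  σ[g<7](T) → 4
  π[g,d](σ[g<7](T)) → 4
E2 per-node cardinality:
  T → 6
  σ[g>=7](T) → 2
  π[g,d](σ[g>=7](T)) → 2

E1 result:
g | d
1 | 6
2 | 2
3 | 9
5 | 4
E2 result:
g | d
7 | 5
9 | 7
Witness: (3, 9) appears 1× in E1 but 0× in E2.

no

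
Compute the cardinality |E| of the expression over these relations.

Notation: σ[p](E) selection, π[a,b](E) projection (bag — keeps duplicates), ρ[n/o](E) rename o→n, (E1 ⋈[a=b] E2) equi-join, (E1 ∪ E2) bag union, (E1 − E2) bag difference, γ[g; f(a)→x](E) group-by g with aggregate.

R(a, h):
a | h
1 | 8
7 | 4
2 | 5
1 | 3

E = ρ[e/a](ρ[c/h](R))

Row counts bottom-up:
  R → 4
  ρ[c/h](R) → 4
  ρ[e/a](ρ[c/h](R)) → 4

|E| = 4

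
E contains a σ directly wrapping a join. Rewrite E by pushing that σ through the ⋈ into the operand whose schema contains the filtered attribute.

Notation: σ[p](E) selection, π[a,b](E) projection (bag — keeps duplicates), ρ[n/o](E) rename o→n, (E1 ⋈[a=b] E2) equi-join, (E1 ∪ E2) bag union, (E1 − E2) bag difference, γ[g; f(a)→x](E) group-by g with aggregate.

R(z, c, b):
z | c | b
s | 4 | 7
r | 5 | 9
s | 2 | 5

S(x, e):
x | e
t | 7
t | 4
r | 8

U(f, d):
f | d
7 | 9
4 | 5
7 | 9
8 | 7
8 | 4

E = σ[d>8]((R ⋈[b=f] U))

σ filters on d, owned by the right side.
E' = (R ⋈[b=f] σ[d>8](U))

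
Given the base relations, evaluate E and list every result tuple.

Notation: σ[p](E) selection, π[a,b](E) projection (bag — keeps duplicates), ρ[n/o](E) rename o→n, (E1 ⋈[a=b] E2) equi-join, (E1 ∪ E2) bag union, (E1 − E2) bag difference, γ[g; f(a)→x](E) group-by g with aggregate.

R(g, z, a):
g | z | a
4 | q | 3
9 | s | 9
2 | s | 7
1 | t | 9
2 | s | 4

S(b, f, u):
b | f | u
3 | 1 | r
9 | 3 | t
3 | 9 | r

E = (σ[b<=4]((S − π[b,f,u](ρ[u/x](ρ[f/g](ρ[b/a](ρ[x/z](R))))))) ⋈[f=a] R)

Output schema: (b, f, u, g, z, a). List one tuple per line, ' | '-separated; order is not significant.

Subexpression sizes:
  S → 3
  R → 5
  ρ[x/z](R) → 5
  ρ[b/a](ρ[x/z](R)) → 5
  ρ[f/g](ρ[b/a](ρ[x/z](R))) → 5
  ρ[u/x](ρ[f/g](ρ[b/a](ρ[x/z](R)))) → 5
  π[b,f,u](ρ[u/x](ρ[f/g](ρ[b/a](ρ[x/z](R))))) → 5
  (S − π[b,f,u](ρ[u/x](ρ[f/g](ρ[b/a](ρ[x/z](R)))))) → 3
  σ[b<=4]((S − π[b,f,u](ρ[u/x](ρ[f/g](ρ[b/a](ρ[x/z](R))))))) → 2
  R → 5
  (σ[b<=4]((S − π[b,f,u](ρ[u/x](ρ[f/g](ρ[b/a](ρ[x/z](R))))))) ⋈[f=a] R) → 2

== RESULT ==
b | f | u | g | z | a
3 | 9 | r | 1 | t | 9
3 | 9 | r | 9 | s | 9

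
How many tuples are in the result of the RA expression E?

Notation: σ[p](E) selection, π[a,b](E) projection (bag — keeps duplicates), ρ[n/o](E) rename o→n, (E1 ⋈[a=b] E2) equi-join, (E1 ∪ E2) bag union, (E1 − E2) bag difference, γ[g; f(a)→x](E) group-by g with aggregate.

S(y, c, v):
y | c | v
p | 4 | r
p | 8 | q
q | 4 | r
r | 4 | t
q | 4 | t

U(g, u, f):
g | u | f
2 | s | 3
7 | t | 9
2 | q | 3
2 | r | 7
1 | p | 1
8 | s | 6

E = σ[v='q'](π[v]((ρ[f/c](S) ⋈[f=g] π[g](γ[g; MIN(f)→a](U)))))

Stepwise |·|:
  S → 5
  ρ[f/c](S) → 5
  U → 6
  γ[g; MIN(f)→a](U) → 4
  π[g](γ[g; MIN(f)→a](U)) → 4
  (ρ[f/c](S) ⋈[f=g] π[g](γ[g; MIN(f)→a](U))) → 1
  π[v]((ρ[f/c](S) ⋈[f=g] π[g](γ[g; MIN(f)→a](U)))) → 1
  σ[v='q'](π[v]((ρ[f/c](S) ⋈[f=g] π[g](γ[g; MIN(f)→a](U))))) → 1

|E| = 1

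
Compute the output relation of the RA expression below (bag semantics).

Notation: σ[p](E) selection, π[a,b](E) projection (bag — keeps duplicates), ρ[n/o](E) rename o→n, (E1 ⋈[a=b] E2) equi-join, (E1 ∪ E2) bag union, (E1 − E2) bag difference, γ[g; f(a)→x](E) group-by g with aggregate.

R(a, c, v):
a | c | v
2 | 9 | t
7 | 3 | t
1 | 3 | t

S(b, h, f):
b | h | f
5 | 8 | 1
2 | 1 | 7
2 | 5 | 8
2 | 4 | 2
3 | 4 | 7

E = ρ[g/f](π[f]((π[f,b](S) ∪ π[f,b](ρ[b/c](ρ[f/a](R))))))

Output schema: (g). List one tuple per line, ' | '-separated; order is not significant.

Subexpression sizes:
  S → 5
  π[f,b](S) → 5
  R → 3
  ρ[f/a](R) → 3
  ρ[b/c](ρ[f/a](R)) → 3
  π[f,b](ρ[b/c](ρ[f/a](R))) → 3
  (π[f,b](S) ∪ π[f,b](ρ[b/c](ρ[f/a](R)))) → 8
  π[f]((π[f,b](S) ∪ π[f,b](ρ[b/c](ρ[f/a](R))))) → 8
  ρ[g/f](π[f]((π[f,b](S) ∪ π[f,b](ρ[b/c](ρ[f/a](R)))))) → 8

== RESULT ==
g
1
1
2
2
7
7
7
8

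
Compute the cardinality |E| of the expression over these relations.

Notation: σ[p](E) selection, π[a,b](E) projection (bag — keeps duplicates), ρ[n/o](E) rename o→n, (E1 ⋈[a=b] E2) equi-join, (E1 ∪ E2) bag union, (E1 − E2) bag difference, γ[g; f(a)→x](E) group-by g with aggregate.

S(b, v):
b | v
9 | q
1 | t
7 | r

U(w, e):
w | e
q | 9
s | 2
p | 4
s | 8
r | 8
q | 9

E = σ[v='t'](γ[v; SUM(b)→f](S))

Subexpression sizes:
  S → 3
  γ[v; SUM(b)→f](S) → 3
  σ[v='t'](γ[v; SUM(b)→f](S)) → 1

|E| = 1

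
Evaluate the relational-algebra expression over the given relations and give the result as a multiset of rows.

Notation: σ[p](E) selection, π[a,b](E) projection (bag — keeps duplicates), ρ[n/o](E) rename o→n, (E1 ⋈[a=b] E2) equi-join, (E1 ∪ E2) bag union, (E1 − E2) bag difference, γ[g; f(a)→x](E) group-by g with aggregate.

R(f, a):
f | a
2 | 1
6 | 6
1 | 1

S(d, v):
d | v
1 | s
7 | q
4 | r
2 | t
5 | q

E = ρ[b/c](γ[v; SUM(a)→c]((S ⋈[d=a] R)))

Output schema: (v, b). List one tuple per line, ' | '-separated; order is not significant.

Subexpression sizes:
  S → 5
  R → 3
  (S ⋈[d=a] R) → 2
  γ[v; SUM(a)→c]((S ⋈[d=a] R)) → 1
  ρ[b/c](γ[v; SUM(a)→c]((S ⋈[d=a] R))) → 1

== RESULT ==
v | b
s | 2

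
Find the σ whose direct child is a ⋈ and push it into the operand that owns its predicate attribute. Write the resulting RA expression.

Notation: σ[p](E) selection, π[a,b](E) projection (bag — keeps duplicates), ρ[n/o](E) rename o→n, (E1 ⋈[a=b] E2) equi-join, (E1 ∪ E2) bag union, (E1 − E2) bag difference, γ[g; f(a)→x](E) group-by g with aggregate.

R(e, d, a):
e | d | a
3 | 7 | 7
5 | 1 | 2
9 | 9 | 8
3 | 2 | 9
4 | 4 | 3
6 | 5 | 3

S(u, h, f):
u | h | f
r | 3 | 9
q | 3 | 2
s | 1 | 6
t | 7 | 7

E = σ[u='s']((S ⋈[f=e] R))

σ filters on u, owned by the left side.
E' = (σ[u='s'](S) ⋈[f=e] R)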